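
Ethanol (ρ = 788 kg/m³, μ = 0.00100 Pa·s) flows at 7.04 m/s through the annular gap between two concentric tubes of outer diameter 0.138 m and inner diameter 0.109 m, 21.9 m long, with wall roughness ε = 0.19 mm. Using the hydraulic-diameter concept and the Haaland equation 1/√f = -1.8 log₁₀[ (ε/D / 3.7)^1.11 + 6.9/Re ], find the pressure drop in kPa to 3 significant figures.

Hydraulic diameter D_h = 4A/P = D_o - D_i = 0.138 - 0.109 = 0.029 m.
Re = ρVD_h/μ = 788·7.04·0.029/0.001 = 1.609e+05.
ε/D_h = 0.00019/0.029 = 0.00655; Haaland gives 1/√f = -1.8 log₁₀[0.000882+4.29e-05] = 5.461, so f = 0.03353.
ΔP = f(L/D_h)(ρV²/2) = 0.03353·21.9/0.029·1.953e+04 = 4.945e+05 Pa.
ΔP = 494 kPa.

ΔP ≈ 494 kPa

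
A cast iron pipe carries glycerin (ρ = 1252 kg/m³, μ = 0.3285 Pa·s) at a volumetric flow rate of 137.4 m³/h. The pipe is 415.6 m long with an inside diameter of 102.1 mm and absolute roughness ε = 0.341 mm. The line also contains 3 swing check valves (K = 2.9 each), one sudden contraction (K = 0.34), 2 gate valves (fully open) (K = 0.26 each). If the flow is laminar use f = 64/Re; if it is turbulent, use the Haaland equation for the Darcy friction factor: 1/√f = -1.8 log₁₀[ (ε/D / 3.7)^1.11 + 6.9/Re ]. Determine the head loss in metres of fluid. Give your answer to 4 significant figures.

h_f ≈ 169.7 m

Q = 137.4 m³/h = 137.4/3600 = 0.03817 m³/s.
Cross-sectional area A = πD²/4 = π(0.1021)²/4 = 0.008187 m²; mean velocity V = Q/A = 0.03817/0.008187 = 4.662 m/s.
Reynolds number Re = ρVD/μ = 1252 · 4.662 · 0.1021 / 0.329 = 1814.
Re < 2300 → laminar flow, so f = 64/Re = 64/1814 = 0.03528 (the turbulent correlation is not needed).
Total minor-loss coefficient ΣK = 3·2.9 + 1·0.34 + 2·0.26 = 9.56.
ΔP = [f·L/D + ΣK]·(ρV²/2) = [0.03528·415.6/0.1021 + 9.56]·(1252·4.662²/2) = [143.6 + 9.56]·1.36e+04 = 2.084e+06 Pa.
Head loss h_f = ΔP/(ρg) = 2.084e+06/(1252·9.81) = 169.7 m.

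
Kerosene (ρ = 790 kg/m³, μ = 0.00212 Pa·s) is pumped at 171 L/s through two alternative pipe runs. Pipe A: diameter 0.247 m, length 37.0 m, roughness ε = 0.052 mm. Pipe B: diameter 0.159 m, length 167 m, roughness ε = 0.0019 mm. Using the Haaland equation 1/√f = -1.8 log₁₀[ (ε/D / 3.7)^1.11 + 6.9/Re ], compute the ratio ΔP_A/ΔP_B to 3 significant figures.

ΔP_A/ΔP_B ≈ 0.0298

Pipe A: V = Q/A = 0.171/0.04792 = 3.569 m/s; Re = 3.285e+05; ε/D = 0.000211; Haaland → f = 0.01599; ΔP_A = f(L/D)(ρV²/2) = 1.205e+04 Pa.
Pipe B: V = Q/A = 0.171/0.01986 = 8.612 m/s; Re = 5.103e+05; ε/D = 1.19e-05; Haaland → f = 0.01315; ΔP_B = f(L/D)(ρV²/2) = 4.048e+05 Pa.
ΔP_A/ΔP_B = 1.205e+04/4.048e+05 = 0.0298.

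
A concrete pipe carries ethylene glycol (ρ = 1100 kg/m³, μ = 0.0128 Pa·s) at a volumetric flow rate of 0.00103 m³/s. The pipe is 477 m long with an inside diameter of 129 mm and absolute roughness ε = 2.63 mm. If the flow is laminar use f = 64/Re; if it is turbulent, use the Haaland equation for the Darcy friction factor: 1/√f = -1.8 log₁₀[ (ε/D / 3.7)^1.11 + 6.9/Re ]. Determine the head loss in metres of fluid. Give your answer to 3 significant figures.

h_f ≈ 0.0857 m

Cross-sectional area A = πD²/4 = π(0.129)²/4 = 0.01307 m²; mean velocity V = Q/A = 0.00103/0.01307 = 0.07881 m/s.
Reynolds number Re = ρVD/μ = 1100 · 0.07881 · 0.129 / 0.0128 = 873.7.
Re < 2300 → laminar flow, so f = 64/Re = 64/873.7 = 0.07326 (the turbulent correlation is not needed).
Darcy-Weisbach: ΔP = f(L/D)(ρV²/2) = 0.07326·(477/0.129)·(1100·0.07881²/2) = 0.07326·3698·3.416 = 925.3 Pa.
Head loss h_f = ΔP/(ρg) = 925.3/(1100·9.81) = 0.0857 m.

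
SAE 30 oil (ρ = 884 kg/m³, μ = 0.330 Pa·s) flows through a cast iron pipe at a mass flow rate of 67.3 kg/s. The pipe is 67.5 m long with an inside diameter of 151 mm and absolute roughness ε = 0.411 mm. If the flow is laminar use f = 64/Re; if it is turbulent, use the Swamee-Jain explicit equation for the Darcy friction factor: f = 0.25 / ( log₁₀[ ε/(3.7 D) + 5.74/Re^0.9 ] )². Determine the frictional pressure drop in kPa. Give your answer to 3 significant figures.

A = πD²/4 = π(0.151)²/4 = 0.01791 m²; mean velocity V = ṁ/(ρA) = 67.3/(884 · 0.01791) = 4.251 m/s.
Reynolds number Re = ρVD/μ = 884 · 4.251 · 0.151 / 0.33 = 1720.
Re < 2300 → laminar flow, so f = 64/Re = 64/1720 = 0.03722 (the turbulent correlation is not needed).
Darcy-Weisbach: ΔP = f(L/D)(ρV²/2) = 0.03722·(67.5/0.151)·(884·4.251²/2) = 0.03722·447·7988 = 1.329e+05 Pa.
ΔP = 1.329e+05 Pa = 133 kPa.

ΔP ≈ 133 kPa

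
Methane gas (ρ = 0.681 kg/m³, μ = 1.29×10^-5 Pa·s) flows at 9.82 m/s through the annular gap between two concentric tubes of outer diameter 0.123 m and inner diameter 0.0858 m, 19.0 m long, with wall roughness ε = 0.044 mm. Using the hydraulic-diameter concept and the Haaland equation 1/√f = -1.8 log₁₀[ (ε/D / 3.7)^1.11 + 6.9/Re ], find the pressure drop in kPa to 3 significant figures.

ΔP ≈ 0.472 kPa

Hydraulic diameter D_h = 4A/P = D_o - D_i = 0.123 - 0.0858 = 0.0372 m.
Re = ρVD_h/μ = 0.681·9.82·0.0372/1.29e-05 = 1.928e+04.
ε/D_h = 4.4e-05/0.0372 = 0.00118; Haaland gives 1/√f = -1.8 log₁₀[0.000132+0.000358] = 5.958, so f = 0.02817.
ΔP = f(L/D_h)(ρV²/2) = 0.02817·19/0.0372·32.84 = 472.4 Pa.
ΔP = 0.472 kPa.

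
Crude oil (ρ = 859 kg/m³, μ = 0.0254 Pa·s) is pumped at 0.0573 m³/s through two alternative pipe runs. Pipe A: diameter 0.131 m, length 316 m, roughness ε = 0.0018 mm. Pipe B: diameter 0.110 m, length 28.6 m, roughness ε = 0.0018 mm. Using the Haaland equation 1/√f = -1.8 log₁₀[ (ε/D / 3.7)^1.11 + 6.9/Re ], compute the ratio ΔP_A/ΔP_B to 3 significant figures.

ΔP_A/ΔP_B ≈ 4.82

Pipe A: V = Q/A = 0.0573/0.01348 = 4.251 m/s; Re = 1.883e+04; ε/D = 1.37e-05; Haaland → f = 0.02616; ΔP_A = f(L/D)(ρV²/2) = 4.898e+05 Pa.
Pipe B: V = Q/A = 0.0573/0.009503 = 6.029 m/s; Re = 2.243e+04; ε/D = 1.64e-05; Haaland → f = 0.02505; ΔP_B = f(L/D)(ρV²/2) = 1.017e+05 Pa.
ΔP_A/ΔP_B = 4.898e+05/1.017e+05 = 4.82.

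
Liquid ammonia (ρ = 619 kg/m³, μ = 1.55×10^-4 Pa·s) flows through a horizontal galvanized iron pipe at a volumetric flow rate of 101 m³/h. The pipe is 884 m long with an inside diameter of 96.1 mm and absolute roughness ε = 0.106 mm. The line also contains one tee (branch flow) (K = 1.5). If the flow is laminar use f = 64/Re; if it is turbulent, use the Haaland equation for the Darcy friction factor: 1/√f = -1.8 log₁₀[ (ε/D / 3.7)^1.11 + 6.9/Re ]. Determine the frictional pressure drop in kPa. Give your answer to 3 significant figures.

ΔP ≈ 873 kPa

Q = 101 m³/h = 101/3600 = 0.02806 m³/s.
Cross-sectional area A = πD²/4 = π(0.0961)²/4 = 0.007253 m²; mean velocity V = Q/A = 0.02806/0.007253 = 3.868 m/s.
Reynolds number Re = ρVD/μ = 619 · 3.868 · 0.0961 / 0.000155 = 1.484e+06.
Re > 4000 → turbulent. Relative roughness ε/D = 0.000106/0.0961 = 0.0011. Haaland: 1/√f = -1.8 log₁₀[(0.0011/3.7)^1.11 + 6.9/1.484e+06] = -1.8 log₁₀[0.000122 + 4.65e-06] = 7.015, so f = 0.02032.
Total minor-loss coefficient ΣK = 1·1.5 = 1.5.
ΔP = [f·L/D + ΣK]·(ρV²/2) = [0.02032·884/0.0961 + 1.5]·(619·3.868²/2) = [186.9 + 1.5]·4630 = 8.725e+05 Pa.
ΔP = 8.725e+05 Pa = 873 kPa.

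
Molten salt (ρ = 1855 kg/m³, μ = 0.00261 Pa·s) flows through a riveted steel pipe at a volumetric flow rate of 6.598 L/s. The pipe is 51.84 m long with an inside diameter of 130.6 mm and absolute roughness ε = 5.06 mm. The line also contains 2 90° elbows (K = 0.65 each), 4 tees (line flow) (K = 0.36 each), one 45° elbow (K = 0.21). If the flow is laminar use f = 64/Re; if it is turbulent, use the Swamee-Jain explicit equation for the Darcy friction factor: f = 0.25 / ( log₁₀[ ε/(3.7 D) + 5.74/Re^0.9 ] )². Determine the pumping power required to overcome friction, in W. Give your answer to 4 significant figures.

Q = 6.598 L/s = 6.598/1000 = 0.006598 m³/s.
Cross-sectional area A = πD²/4 = π(0.1306)²/4 = 0.0134 m²; mean velocity V = Q/A = 0.006598/0.0134 = 0.4925 m/s.
Reynolds number Re = ρVD/μ = 1855 · 0.4925 · 0.1306 / 0.00261 = 4.572e+04.
Re > 4000 → turbulent. Relative roughness ε/D = 0.00506/0.1306 = 0.0387. Swamee-Jain: f = 0.25/(log₁₀[0.0387/3.7 + 5.74/4.572e+04^0.9])² = 0.25/(log₁₀[0.0105 + 0.000367])² = 0.25/(-1.965)² = 0.06474.
Total minor-loss coefficient ΣK = 2·0.65 + 4·0.36 + 1·0.21 = 2.95.
ΔP = [f·L/D + ΣK]·(ρV²/2) = [0.06474·51.84/0.1306 + 2.95]·(1855·0.4925²/2) = [25.7 + 2.95]·225 = 6446 Pa.
Pumping power P = QΔP = 0.006598·6446 = 42.532 W = 42.53 W.

P ≈ 42.53 W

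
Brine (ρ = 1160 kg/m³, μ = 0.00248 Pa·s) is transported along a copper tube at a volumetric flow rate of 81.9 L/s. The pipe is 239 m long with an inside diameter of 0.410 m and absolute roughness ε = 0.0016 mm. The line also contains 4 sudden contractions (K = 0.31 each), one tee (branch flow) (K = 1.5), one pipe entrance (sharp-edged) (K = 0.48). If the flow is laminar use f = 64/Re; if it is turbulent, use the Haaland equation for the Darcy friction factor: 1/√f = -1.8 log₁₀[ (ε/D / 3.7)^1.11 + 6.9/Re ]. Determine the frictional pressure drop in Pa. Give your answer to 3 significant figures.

Q = 81.9 L/s = 81.9/1000 = 0.0819 m³/s.
Cross-sectional area A = πD²/4 = π(0.41)²/4 = 0.132 m²; mean velocity V = Q/A = 0.0819/0.132 = 0.6203 m/s.
Reynolds number Re = ρVD/μ = 1160 · 0.6203 · 0.41 / 0.00248 = 1.19e+05.
Re > 4000 → turbulent. Relative roughness ε/D = 1.6e-06/0.41 = 3.9e-06. Haaland: 1/√f = -1.8 log₁₀[(3.9e-06/3.7)^1.11 + 6.9/1.19e+05] = -1.8 log₁₀[2.32e-07 + 5.8e-05] = 7.623, so f = 0.01721.
Total minor-loss coefficient ΣK = 4·0.31 + 1·1.5 + 1·0.48 = 3.22.
ΔP = [f·L/D + ΣK]·(ρV²/2) = [0.01721·239/0.41 + 3.22]·(1160·0.6203²/2) = [10.03 + 3.22]·223.2 = 2958 Pa.

ΔP ≈ 2960 Pa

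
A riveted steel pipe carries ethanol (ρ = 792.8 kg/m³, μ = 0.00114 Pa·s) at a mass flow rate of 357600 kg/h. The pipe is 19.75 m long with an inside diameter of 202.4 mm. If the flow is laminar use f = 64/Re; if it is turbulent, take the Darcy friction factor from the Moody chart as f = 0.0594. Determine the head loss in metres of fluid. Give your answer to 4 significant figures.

ṁ = 357600 kg/h = 357600/3600 = 99.33 kg/s.
A = πD²/4 = π(0.2024)²/4 = 0.03217 m²; mean velocity V = ṁ/(ρA) = 99.33/(792.8 · 0.03217) = 3.894 m/s.
Reynolds number Re = ρVD/μ = 792.8 · 3.894 · 0.2024 / 0.00114 = 5.481e+05.
Re > 4000 → turbulent; use the Moody-chart value f = 0.0594.
Darcy-Weisbach: ΔP = f(L/D)(ρV²/2) = 0.0594·(19.75/0.2024)·(792.8·3.894²/2) = 0.0594·97.58·6011 = 3.484e+04 Pa.
Head loss h_f = ΔP/(ρg) = 3.484e+04/(792.8·9.81) = 4.480 m.

h_f ≈ 4.480 m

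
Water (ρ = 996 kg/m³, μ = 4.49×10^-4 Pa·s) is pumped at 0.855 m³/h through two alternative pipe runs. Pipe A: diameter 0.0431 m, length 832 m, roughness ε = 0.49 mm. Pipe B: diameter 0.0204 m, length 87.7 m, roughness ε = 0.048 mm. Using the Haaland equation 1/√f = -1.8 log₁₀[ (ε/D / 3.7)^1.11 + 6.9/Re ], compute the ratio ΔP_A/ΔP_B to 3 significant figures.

ΔP_A/ΔP_B ≈ 0.342

Pipe A: V = Q/A = 0.0002375/0.001459 = 0.1628 m/s; Re = 1.556e+04; ε/D = 0.0114; Haaland → f = 0.04284; ΔP_A = f(L/D)(ρV²/2) = 1.091e+04 Pa.
Pipe B: V = Q/A = 0.0002375/0.0003269 = 0.7266 m/s; Re = 3.288e+04; ε/D = 0.00235; Haaland → f = 0.02822; ΔP_B = f(L/D)(ρV²/2) = 3.19e+04 Pa.
ΔP_A/ΔP_B = 1.091e+04/3.19e+04 = 0.342.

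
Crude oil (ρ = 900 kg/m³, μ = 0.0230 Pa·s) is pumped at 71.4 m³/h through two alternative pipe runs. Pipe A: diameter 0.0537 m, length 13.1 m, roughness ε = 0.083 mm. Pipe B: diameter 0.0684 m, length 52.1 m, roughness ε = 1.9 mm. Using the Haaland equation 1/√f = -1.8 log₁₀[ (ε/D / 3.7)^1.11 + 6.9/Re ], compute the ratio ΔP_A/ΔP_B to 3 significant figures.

Pipe A: V = Q/A = 0.01983/0.002265 = 8.757 m/s; Re = 1.84e+04; ε/D = 0.00155; Haaland → f = 0.02908; ΔP_A = f(L/D)(ρV²/2) = 2.448e+05 Pa.
Pipe B: V = Q/A = 0.01983/0.003675 = 5.398 m/s; Re = 1.445e+04; ε/D = 0.0278; Haaland → f = 0.05768; ΔP_B = f(L/D)(ρV²/2) = 5.759e+05 Pa.
ΔP_A/ΔP_B = 2.448e+05/5.759e+05 = 0.425.

ΔP_A/ΔP_B ≈ 0.425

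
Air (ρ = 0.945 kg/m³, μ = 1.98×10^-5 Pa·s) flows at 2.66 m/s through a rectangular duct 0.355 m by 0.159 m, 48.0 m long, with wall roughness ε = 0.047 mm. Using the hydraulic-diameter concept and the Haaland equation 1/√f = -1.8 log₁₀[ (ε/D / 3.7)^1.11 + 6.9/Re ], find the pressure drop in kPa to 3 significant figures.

ΔP ≈ 0.0177 kPa

Hydraulic diameter D_h = 4A/P = 4·(0.355·0.159)/(2·(0.355+0.159)) = 0.2258/1.028 = 0.2196 m.
Re = ρVD_h/μ = 0.945·2.66·0.2196/1.98e-05 = 2.788e+04.
ε/D_h = 4.7e-05/0.2196 = 0.000214; Haaland gives 1/√f = -1.8 log₁₀[1.98e-05+0.000247] = 6.432, so f = 0.02417.
ΔP = f(L/D_h)(ρV²/2) = 0.02417·48/0.2196·3.343 = 17.66 Pa.
ΔP = 0.0177 kPa.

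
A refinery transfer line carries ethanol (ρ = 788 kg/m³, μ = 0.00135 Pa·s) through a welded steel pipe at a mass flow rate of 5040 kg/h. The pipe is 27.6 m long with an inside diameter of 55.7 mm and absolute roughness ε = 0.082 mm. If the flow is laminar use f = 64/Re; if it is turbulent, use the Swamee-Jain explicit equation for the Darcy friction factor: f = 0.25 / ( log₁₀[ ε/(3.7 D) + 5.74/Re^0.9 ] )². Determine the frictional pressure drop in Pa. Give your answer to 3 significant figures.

ṁ = 5040 kg/h = 5040/3600 = 1.4 kg/s.
A = πD²/4 = π(0.0557)²/4 = 0.002437 m²; mean velocity V = ṁ/(ρA) = 1.4/(788 · 0.002437) = 0.7291 m/s.
Reynolds number Re = ρVD/μ = 788 · 0.7291 · 0.0557 / 0.00135 = 2.371e+04.
Re > 4000 → turbulent. Relative roughness ε/D = 8.2e-05/0.0557 = 0.00147. Swamee-Jain: f = 0.25/(log₁₀[0.00147/3.7 + 5.74/2.371e+04^0.9])² = 0.25/(log₁₀[0.000398 + 0.000663])² = 0.25/(-2.974)² = 0.02826.
Darcy-Weisbach: ΔP = f(L/D)(ρV²/2) = 0.02826·(27.6/0.0557)·(788·0.7291²/2) = 0.02826·495.5·209.5 = 2933 Pa.

ΔP ≈ 2930 Pa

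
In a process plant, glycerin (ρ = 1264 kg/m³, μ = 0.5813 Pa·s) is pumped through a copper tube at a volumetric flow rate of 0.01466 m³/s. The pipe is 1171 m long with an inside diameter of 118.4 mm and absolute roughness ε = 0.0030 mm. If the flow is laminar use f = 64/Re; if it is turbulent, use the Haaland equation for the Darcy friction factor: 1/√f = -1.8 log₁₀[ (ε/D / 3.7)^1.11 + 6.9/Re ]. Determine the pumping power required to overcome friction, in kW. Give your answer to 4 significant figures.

Cross-sectional area A = πD²/4 = π(0.1184)²/4 = 0.01101 m²; mean velocity V = Q/A = 0.01466/0.01101 = 1.331 m/s.
Reynolds number Re = ρVD/μ = 1264 · 1.331 · 0.1184 / 0.581 = 342.8.
Re < 2300 → laminar flow, so f = 64/Re = 64/342.8 = 0.1867 (the turbulent correlation is not needed).
Darcy-Weisbach: ΔP = f(L/D)(ρV²/2) = 0.1867·(1171/0.1184)·(1264·1.331²/2) = 0.1867·9890·1120 = 2.069e+06 Pa.
Pumping power P = QΔP = 0.01466·2.069e+06 = 30330 W = 30.33 kW.

P ≈ 30.33 kW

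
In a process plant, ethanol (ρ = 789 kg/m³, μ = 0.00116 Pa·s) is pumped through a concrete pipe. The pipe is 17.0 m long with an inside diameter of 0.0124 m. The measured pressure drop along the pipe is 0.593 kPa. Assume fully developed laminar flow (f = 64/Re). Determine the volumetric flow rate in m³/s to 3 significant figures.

Q ≈ 1.74×10^-5 m³/s

For laminar flow, f = 64/Re with Re = ρVD/μ, so Darcy-Weisbach reduces to ΔP = 32μLV/D². Solving for V: V = ΔP·D²/(32μL) = 593·(0.0124)²/(32·0.00116·17) = 0.1445 m/s.
Check: Re = ρVD/μ = 789·0.1445·0.0124/0.00116 = 1219 < 2300, so the laminar assumption holds.
Q = V·A = 0.1445·(π/4·0.0124²) = 1.745e-05 m³/s = 1.74×10^-5 m³/s.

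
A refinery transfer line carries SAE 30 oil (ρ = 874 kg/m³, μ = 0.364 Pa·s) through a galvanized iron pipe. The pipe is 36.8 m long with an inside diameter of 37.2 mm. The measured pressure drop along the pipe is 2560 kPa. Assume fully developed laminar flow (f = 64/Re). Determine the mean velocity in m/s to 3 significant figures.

V ≈ 8.26 m/s

For laminar flow, f = 64/Re with Re = ρVD/μ, so Darcy-Weisbach reduces to ΔP = 32μLV/D². Solving for V: V = ΔP·D²/(32μL) = 2.56e+06·(0.0372)²/(32·0.364·36.8) = 8.265 m/s.
Check: Re = ρVD/μ = 874·8.265·0.0372/0.364 = 738.2 < 2300, so the laminar assumption holds.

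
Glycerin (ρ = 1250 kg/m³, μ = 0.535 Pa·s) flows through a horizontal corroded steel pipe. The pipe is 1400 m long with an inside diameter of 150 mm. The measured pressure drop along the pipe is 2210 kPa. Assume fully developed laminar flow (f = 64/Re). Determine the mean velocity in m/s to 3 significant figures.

For laminar flow, f = 64/Re with Re = ρVD/μ, so Darcy-Weisbach reduces to ΔP = 32μLV/D². Solving for V: V = ΔP·D²/(32μL) = 2.21e+06·(0.15)²/(32·0.535·1400) = 2.075 m/s.
Check: Re = ρVD/μ = 1250·2.075·0.15/0.535 = 727.1 < 2300, so the laminar assumption holds.

V ≈ 2.07 m/s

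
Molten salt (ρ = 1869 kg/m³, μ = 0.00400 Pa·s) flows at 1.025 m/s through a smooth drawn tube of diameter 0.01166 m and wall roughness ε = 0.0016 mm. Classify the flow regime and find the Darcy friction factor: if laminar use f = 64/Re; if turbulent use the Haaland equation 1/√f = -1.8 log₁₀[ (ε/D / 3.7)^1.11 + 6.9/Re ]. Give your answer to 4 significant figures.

f ≈ 0.03660

Re = ρVD/μ = 1869·1.025·0.01166/0.004 = 5584.
Re > 4000 → turbulent. ε/D = 1.6e-06/0.01166 = 0.000137; Haaland: 1/√f = -1.8 log₁₀[1.21e-05 + 0.00124] = 5.227, so f = 0.0366.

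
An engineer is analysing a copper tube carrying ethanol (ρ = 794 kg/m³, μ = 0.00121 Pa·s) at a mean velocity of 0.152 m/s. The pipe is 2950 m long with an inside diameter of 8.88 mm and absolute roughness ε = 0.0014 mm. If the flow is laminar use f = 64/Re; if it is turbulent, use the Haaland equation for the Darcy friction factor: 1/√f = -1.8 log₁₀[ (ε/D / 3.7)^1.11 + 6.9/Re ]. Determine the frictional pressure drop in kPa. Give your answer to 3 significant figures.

ΔP ≈ 220 kPa

Reynolds number Re = ρVD/μ = 794 · 0.152 · 0.00888 / 0.00121 = 885.7.
Re < 2300 → laminar flow, so f = 64/Re = 64/885.7 = 0.07226 (the turbulent correlation is not needed).
Darcy-Weisbach: ΔP = f(L/D)(ρV²/2) = 0.07226·(2950/0.00888)·(794·0.152²/2) = 0.07226·3.322e+05·9.172 = 2.202e+05 Pa.
ΔP = 2.202e+05 Pa = 220 kPa.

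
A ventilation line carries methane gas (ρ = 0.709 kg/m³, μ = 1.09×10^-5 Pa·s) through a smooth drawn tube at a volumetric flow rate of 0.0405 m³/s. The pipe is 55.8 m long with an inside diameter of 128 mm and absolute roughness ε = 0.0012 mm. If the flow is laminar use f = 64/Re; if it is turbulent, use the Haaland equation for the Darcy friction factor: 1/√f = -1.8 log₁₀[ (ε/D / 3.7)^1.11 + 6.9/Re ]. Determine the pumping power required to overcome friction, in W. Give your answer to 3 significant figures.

P ≈ 1.49 W

Cross-sectional area A = πD²/4 = π(0.128)²/4 = 0.01287 m²; mean velocity V = Q/A = 0.0405/0.01287 = 3.147 m/s.
Reynolds number Re = ρVD/μ = 0.709 · 3.147 · 0.128 / 1.09e-05 = 2.62e+04.
Re > 4000 → turbulent. Relative roughness ε/D = 1.2e-06/0.128 = 9.37e-06. Haaland: 1/√f = -1.8 log₁₀[(9.37e-06/3.7)^1.11 + 6.9/2.62e+04] = -1.8 log₁₀[6.14e-07 + 0.000263] = 6.441, so f = 0.0241.
Darcy-Weisbach: ΔP = f(L/D)(ρV²/2) = 0.0241·(55.8/0.128)·(0.709·3.147²/2) = 0.0241·435.9·3.512 = 36.9 Pa.
Pumping power P = QΔP = 0.0405·36.9 = 1.494 W = 1.49 W.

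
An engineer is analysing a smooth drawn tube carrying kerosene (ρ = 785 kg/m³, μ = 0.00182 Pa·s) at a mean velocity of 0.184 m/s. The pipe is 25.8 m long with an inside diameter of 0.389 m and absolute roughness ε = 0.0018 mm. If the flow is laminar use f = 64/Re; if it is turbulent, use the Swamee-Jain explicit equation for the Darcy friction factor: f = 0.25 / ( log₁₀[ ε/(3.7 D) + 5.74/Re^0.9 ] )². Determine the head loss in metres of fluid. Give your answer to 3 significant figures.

h_f ≈ 0.00266 m

Reynolds number Re = ρVD/μ = 785 · 0.184 · 0.389 / 0.00182 = 3.087e+04.
Re > 4000 → turbulent. Relative roughness ε/D = 1.8e-06/0.389 = 4.63e-06. Swamee-Jain: f = 0.25/(log₁₀[4.63e-06/3.7 + 5.74/3.087e+04^0.9])² = 0.25/(log₁₀[1.25e-06 + 0.000523])² = 0.25/(-3.281)² = 0.02323.
Darcy-Weisbach: ΔP = f(L/D)(ρV²/2) = 0.02323·(25.8/0.389)·(785·0.184²/2) = 0.02323·66.32·13.29 = 20.47 Pa.
Head loss h_f = ΔP/(ρg) = 20.47/(785·9.81) = 0.00266 m.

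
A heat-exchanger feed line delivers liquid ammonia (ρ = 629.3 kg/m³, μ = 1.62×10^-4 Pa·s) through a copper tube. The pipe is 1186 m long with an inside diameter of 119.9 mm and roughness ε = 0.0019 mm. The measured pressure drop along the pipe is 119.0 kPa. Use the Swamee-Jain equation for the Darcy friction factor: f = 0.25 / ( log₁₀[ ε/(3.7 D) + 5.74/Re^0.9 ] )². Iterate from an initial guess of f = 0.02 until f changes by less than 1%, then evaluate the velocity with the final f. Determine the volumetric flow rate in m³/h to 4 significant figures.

Rearranging Darcy-Weisbach: V = √(2·ΔP·D/(f·L·ρ)). With ε/D = 1.9e-06/0.1199 = 1.58e-05, iterate starting from f = 0.02:
  f = 0.02 → V = √(2·1.19e+05·0.1199/(0.02·1186·629.3)) = 1.383 m/s; Re = ρVD/μ = 6.44e+05; f → 0.01281
  f = 0.01281 → V = 1.728 m/s; Re = 8.046e+05; f → 0.01238
  f = 0.01238 → V = 1.757 m/s; Re = 8.185e+05; f → 0.01235
Converged (Δf/f < 1%). With the final f = 0.01235: V = √(2·1.19e+05·0.1199/(0.01235·1186·629.3)) = 1.76 m/s.
Q = V·A = 1.76·(π/4·0.1199²) = 0.01987 m³/s = 71.53 m³/h.

Q ≈ 71.53 m³/h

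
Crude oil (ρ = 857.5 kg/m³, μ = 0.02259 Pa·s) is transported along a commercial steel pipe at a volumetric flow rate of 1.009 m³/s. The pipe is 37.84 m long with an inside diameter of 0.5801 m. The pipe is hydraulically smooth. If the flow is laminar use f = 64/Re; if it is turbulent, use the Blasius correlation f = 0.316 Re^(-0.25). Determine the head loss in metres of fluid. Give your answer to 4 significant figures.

h_f ≈ 0.8992 m

Cross-sectional area A = πD²/4 = π(0.5801)²/4 = 0.2643 m²; mean velocity V = Q/A = 1.009/0.2643 = 3.818 m/s.
Reynolds number Re = ρVD/μ = 857.5 · 3.818 · 0.5801 / 0.0226 = 8.407e+04.
Re > 4000 → turbulent. Smooth-pipe (Blasius): f = 0.316 Re^(-0.25) = 0.316/(8.407e+04)^0.25 = 0.01856.
Darcy-Weisbach: ΔP = f(L/D)(ρV²/2) = 0.01856·(37.84/0.5801)·(857.5·3.818²/2) = 0.01856·65.23·6249 = 7564 Pa.
Head loss h_f = ΔP/(ρg) = 7564/(857.5·9.81) = 0.8992 m.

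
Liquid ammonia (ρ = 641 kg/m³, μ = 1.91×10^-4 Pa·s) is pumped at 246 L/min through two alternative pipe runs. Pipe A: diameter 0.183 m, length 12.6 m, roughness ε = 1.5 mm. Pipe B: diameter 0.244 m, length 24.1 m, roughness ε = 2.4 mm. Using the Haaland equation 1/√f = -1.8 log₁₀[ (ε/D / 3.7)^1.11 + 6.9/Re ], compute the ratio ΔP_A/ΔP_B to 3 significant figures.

Pipe A: V = Q/A = 0.0041/0.0263 = 0.1559 m/s; Re = 9.573e+04; ε/D = 0.0082; Haaland → f = 0.03621; ΔP_A = f(L/D)(ρV²/2) = 19.41 Pa.
Pipe B: V = Q/A = 0.0041/0.04676 = 0.08768 m/s; Re = 7.18e+04; ε/D = 0.00984; Haaland → f = 0.03855; ΔP_B = f(L/D)(ρV²/2) = 9.382 Pa.
ΔP_A/ΔP_B = 19.41/9.382 = 2.07.

ΔP_A/ΔP_B ≈ 2.07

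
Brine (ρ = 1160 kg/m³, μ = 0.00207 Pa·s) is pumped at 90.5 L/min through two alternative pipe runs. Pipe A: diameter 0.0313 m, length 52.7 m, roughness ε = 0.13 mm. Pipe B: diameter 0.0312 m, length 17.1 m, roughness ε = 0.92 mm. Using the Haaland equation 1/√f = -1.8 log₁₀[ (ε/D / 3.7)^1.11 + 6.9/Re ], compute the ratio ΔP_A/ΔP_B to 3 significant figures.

Pipe A: V = Q/A = 0.001508/0.0007694 = 1.96 m/s; Re = 3.438e+04; ε/D = 0.00415; Haaland → f = 0.0314; ΔP_A = f(L/D)(ρV²/2) = 1.178e+05 Pa.
Pipe B: V = Q/A = 0.001508/0.0007645 = 1.973 m/s; Re = 3.449e+04; ε/D = 0.0295; Haaland → f = 0.05778; ΔP_B = f(L/D)(ρV²/2) = 7.149e+04 Pa.
ΔP_A/ΔP_B = 1.178e+05/7.149e+04 = 1.65.

ΔP_A/ΔP_B ≈ 1.65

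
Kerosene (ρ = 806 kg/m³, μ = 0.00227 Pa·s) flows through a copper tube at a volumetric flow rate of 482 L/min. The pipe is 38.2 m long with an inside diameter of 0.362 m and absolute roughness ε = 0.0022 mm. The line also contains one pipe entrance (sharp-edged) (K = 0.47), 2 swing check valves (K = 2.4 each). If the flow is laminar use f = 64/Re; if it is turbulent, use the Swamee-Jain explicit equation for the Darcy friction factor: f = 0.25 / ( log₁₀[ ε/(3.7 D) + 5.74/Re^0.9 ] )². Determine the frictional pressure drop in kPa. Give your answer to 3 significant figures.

Q = 482 L/min = 482/60000 = 0.008033 m³/s.
Cross-sectional area A = πD²/4 = π(0.362)²/4 = 0.1029 m²; mean velocity V = Q/A = 0.008033/0.1029 = 0.07805 m/s.
Reynolds number Re = ρVD/μ = 806 · 0.07805 · 0.362 / 0.00227 = 1.003e+04.
Re > 4000 → turbulent. Relative roughness ε/D = 2.2e-06/0.362 = 6.08e-06. Swamee-Jain: f = 0.25/(log₁₀[6.08e-06/3.7 + 5.74/1.003e+04^0.9])² = 0.25/(log₁₀[1.64e-06 + 0.00144])² = 0.25/(-2.842)² = 0.03096.
Total minor-loss coefficient ΣK = 1·0.47 + 2·2.4 = 5.27.
ΔP = [f·L/D + ΣK]·(ρV²/2) = [0.03096·38.2/0.362 + 5.27]·(806·0.07805²/2) = [3.267 + 5.27]·2.455 = 20.96 Pa.
ΔP = 20.96 Pa = 0.0210 kPa.

ΔP ≈ 0.0210 kPa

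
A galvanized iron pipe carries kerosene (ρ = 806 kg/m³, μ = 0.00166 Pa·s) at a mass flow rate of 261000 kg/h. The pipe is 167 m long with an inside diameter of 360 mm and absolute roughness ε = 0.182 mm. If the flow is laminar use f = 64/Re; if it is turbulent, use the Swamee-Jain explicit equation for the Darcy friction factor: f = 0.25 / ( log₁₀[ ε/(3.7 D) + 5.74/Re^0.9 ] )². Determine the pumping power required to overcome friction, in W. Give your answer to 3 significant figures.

ṁ = 261000 kg/h = 261000/3600 = 72.5 kg/s.
A = πD²/4 = π(0.36)²/4 = 0.1018 m²; mean velocity V = ṁ/(ρA) = 72.5/(806 · 0.1018) = 0.8837 m/s.
Reynolds number Re = ρVD/μ = 806 · 0.8837 · 0.36 / 0.00166 = 1.545e+05.
Re > 4000 → turbulent. Relative roughness ε/D = 0.000182/0.36 = 0.000506. Swamee-Jain: f = 0.25/(log₁₀[0.000506/3.7 + 5.74/1.545e+05^0.9])² = 0.25/(log₁₀[0.000137 + 0.000123])² = 0.25/(-3.586)² = 0.01944.
Darcy-Weisbach: ΔP = f(L/D)(ρV²/2) = 0.01944·(167/0.36)·(806·0.8837²/2) = 0.01944·463.9·314.7 = 2838 Pa.
Q = ṁ/ρ = 72.5/806 = 0.08995 m³/s.
Pumping power P = QΔP = 0.08995·2838 = 255.3 W = 255 W.

P ≈ 255 W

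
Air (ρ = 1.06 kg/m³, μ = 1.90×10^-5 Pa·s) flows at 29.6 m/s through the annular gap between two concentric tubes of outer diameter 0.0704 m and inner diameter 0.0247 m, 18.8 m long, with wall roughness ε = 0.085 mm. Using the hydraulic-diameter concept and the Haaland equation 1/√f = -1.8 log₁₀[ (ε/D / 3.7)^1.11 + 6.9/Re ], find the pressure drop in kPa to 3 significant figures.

ΔP ≈ 4.79 kPa

Hydraulic diameter D_h = 4A/P = D_o - D_i = 0.0704 - 0.0247 = 0.0457 m.
Re = ρVD_h/μ = 1.06·29.6·0.0457/1.9e-05 = 7.547e+04.
ε/D_h = 8.5e-05/0.0457 = 0.00186; Haaland gives 1/√f = -1.8 log₁₀[0.000218+9.14e-05] = 6.317, so f = 0.02506.
ΔP = f(L/D_h)(ρV²/2) = 0.02506·18.8/0.0457·464.4 = 4787 Pa.
ΔP = 4.79 kPa.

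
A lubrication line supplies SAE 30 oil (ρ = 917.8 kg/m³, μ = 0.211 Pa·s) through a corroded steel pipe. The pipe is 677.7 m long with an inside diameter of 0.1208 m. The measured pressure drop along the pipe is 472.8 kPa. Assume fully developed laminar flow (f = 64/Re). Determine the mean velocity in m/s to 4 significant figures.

For laminar flow, f = 64/Re with Re = ρVD/μ, so Darcy-Weisbach reduces to ΔP = 32μLV/D². Solving for V: V = ΔP·D²/(32μL) = 4.728e+05·(0.1208)²/(32·0.211·677.7) = 1.508 m/s.
Check: Re = ρVD/μ = 917.8·1.508·0.1208/0.211 = 792.3 < 2300, so the laminar assumption holds.

V ≈ 1.508 m/s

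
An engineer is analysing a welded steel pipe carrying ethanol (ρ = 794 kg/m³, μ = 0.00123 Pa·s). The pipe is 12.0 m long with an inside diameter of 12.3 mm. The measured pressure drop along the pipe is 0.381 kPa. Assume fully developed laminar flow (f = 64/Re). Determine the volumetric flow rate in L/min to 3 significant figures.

For laminar flow, f = 64/Re with Re = ρVD/μ, so Darcy-Weisbach reduces to ΔP = 32μLV/D². Solving for V: V = ΔP·D²/(32μL) = 381·(0.0123)²/(32·0.00123·12) = 0.122 m/s.
Check: Re = ρVD/μ = 794·0.122·0.0123/0.00123 = 969 < 2300, so the laminar assumption holds.
Q = V·A = 0.122·(π/4·0.0123²) = 1.45e-05 m³/s = 0.870 L/min.

Q ≈ 0.870 L/min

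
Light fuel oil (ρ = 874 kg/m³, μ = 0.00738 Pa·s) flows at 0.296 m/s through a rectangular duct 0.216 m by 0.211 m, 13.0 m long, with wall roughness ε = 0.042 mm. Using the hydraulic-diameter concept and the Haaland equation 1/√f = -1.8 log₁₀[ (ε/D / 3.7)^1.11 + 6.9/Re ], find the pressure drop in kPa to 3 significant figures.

ΔP ≈ 0.0786 kPa

Hydraulic diameter D_h = 4A/P = 4·(0.216·0.211)/(2·(0.216+0.211)) = 0.1823/0.854 = 0.2135 m.
Re = ρVD_h/μ = 874·0.296·0.2135/0.00738 = 7483.
ε/D_h = 4.2e-05/0.2135 = 0.000197; Haaland gives 1/√f = -1.8 log₁₀[1.8e-05+0.000922] = 5.448, so f = 0.03369.
ΔP = f(L/D_h)(ρV²/2) = 0.03369·13/0.2135·38.29 = 78.55 Pa.
ΔP = 0.0786 kPa.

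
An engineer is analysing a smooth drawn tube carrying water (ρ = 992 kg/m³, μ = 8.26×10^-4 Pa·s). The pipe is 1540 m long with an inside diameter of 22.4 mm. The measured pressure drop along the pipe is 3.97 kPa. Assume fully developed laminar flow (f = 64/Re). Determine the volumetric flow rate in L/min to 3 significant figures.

Q ≈ 1.16 L/min

For laminar flow, f = 64/Re with Re = ρVD/μ, so Darcy-Weisbach reduces to ΔP = 32μLV/D². Solving for V: V = ΔP·D²/(32μL) = 3970·(0.0224)²/(32·0.000826·1540) = 0.04894 m/s.
Check: Re = ρVD/μ = 992·0.04894·0.0224/0.000826 = 1316 < 2300, so the laminar assumption holds.
Q = V·A = 0.04894·(π/4·0.0224²) = 1.929e-05 m³/s = 1.16 L/min.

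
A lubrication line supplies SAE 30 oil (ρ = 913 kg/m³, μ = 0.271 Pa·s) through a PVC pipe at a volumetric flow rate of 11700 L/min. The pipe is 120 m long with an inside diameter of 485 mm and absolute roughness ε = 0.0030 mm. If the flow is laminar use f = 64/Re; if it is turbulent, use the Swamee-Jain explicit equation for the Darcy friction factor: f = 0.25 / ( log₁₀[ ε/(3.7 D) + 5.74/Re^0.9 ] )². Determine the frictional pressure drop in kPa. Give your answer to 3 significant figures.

ΔP ≈ 4.67 kPa

Q = 11700 L/min = 11700/60000 = 0.195 m³/s.
Cross-sectional area A = πD²/4 = π(0.485)²/4 = 0.1847 m²; mean velocity V = Q/A = 0.195/0.1847 = 1.056 m/s.
Reynolds number Re = ρVD/μ = 913 · 1.056 · 0.485 / 0.271 = 1725.
Re < 2300 → laminar flow, so f = 64/Re = 64/1725 = 0.03711 (the turbulent correlation is not needed).
Darcy-Weisbach: ΔP = f(L/D)(ρV²/2) = 0.03711·(120/0.485)·(913·1.056²/2) = 0.03711·247.4·508.6 = 4670 Pa.
ΔP = 4670 Pa = 4.67 kPa.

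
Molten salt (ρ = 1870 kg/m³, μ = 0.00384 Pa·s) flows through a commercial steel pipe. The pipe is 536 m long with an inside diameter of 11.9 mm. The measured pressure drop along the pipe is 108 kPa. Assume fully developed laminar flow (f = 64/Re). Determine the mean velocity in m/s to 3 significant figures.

For laminar flow, f = 64/Re with Re = ρVD/μ, so Darcy-Weisbach reduces to ΔP = 32μLV/D². Solving for V: V = ΔP·D²/(32μL) = 1.08e+05·(0.0119)²/(32·0.00384·536) = 0.2322 m/s.
Check: Re = ρVD/μ = 1870·0.2322·0.0119/0.00384 = 1346 < 2300, so the laminar assumption holds.

V ≈ 0.232 m/s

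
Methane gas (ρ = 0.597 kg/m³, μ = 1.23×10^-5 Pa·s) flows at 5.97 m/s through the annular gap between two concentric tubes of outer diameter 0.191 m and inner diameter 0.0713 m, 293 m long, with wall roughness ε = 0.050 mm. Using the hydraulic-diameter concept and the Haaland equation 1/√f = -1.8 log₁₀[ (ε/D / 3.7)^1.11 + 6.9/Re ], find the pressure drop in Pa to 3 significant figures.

ΔP ≈ 614 Pa

Hydraulic diameter D_h = 4A/P = D_o - D_i = 0.191 - 0.0713 = 0.1197 m.
Re = ρVD_h/μ = 0.597·5.97·0.1197/1.23e-05 = 3.468e+04.
ε/D_h = 5e-05/0.1197 = 0.000418; Haaland gives 1/√f = -1.8 log₁₀[4.15e-05+0.000199] = 6.514, so f = 0.02357.
ΔP = f(L/D_h)(ρV²/2) = 0.02357·293/0.1197·10.64 = 613.7 Pa.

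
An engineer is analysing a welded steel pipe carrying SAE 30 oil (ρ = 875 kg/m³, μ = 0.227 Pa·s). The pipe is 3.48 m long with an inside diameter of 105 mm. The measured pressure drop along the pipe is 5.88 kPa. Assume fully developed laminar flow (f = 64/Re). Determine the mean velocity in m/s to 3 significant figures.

V ≈ 2.56 m/s

For laminar flow, f = 64/Re with Re = ρVD/μ, so Darcy-Weisbach reduces to ΔP = 32μLV/D². Solving for V: V = ΔP·D²/(32μL) = 5880·(0.105)²/(32·0.227·3.48) = 2.564 m/s.
Check: Re = ρVD/μ = 875·2.564·0.105/0.227 = 1038 < 2300, so the laminar assumption holds.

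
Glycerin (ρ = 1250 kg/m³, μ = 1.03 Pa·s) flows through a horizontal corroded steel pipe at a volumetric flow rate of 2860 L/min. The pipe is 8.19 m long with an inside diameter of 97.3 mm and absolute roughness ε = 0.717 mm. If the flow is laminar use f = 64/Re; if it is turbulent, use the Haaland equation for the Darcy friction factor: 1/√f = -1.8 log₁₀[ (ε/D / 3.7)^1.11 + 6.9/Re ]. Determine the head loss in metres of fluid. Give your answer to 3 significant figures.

h_f ≈ 14.9 m

Q = 2860 L/min = 2860/60000 = 0.04767 m³/s.
Cross-sectional area A = πD²/4 = π(0.0973)²/4 = 0.007436 m²; mean velocity V = Q/A = 0.04767/0.007436 = 6.411 m/s.
Reynolds number Re = ρVD/μ = 1250 · 6.411 · 0.0973 / 1.03 = 757.
Re < 2300 → laminar flow, so f = 64/Re = 64/757 = 0.08455 (the turbulent correlation is not needed).
Darcy-Weisbach: ΔP = f(L/D)(ρV²/2) = 0.08455·(8.19/0.0973)·(1250·6.411²/2) = 0.08455·84.17·2.568e+04 = 1.828e+05 Pa.
Head loss h_f = ΔP/(ρg) = 1.828e+05/(1250·9.81) = 14.9 m.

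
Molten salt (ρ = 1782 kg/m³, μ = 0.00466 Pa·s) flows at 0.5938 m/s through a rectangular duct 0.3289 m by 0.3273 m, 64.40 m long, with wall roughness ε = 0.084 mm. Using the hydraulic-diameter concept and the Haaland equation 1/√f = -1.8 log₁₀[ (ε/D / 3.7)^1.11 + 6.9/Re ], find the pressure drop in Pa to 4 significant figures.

ΔP ≈ 1231 Pa

Hydraulic diameter D_h = 4A/P = 4·(0.3289·0.3273)/(2·(0.3289+0.3273)) = 0.4306/1.312 = 0.3281 m.
Re = ρVD_h/μ = 1782·0.5938·0.3281/0.00466 = 7.45e+04.
ε/D_h = 8.4e-05/0.3281 = 0.000256; Haaland gives 1/√f = -1.8 log₁₀[2.41e-05+9.26e-05] = 7.079, so f = 0.01996.
ΔP = f(L/D_h)(ρV²/2) = 0.01996·64.4/0.3281·314.2 = 1231 Pa.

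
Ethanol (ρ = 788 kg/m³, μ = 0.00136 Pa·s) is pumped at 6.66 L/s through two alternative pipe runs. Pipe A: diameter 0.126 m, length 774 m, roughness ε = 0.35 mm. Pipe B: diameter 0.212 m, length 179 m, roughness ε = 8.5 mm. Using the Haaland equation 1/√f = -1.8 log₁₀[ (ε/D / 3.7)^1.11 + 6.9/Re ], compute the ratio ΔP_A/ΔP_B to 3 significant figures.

ΔP_A/ΔP_B ≈ 25.2

Pipe A: V = Q/A = 0.00666/0.01247 = 0.5341 m/s; Re = 3.899e+04; ε/D = 0.00278; Haaland → f = 0.02858; ΔP_A = f(L/D)(ρV²/2) = 1.973e+04 Pa.
Pipe B: V = Q/A = 0.00666/0.0353 = 0.1887 m/s; Re = 2.318e+04; ε/D = 0.0401; Haaland → f = 0.06603; ΔP_B = f(L/D)(ρV²/2) = 781.9 Pa.
ΔP_A/ΔP_B = 1.973e+04/781.9 = 25.2.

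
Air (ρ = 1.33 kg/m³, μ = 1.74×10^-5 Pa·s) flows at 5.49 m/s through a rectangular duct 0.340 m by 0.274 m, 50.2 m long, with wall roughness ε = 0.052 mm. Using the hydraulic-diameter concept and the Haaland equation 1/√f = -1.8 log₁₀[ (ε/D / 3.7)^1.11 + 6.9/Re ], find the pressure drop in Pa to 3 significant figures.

ΔP ≈ 59.2 Pa

Hydraulic diameter D_h = 4A/P = 4·(0.34·0.274)/(2·(0.34+0.274)) = 0.3726/1.228 = 0.3035 m.
Re = ρVD_h/μ = 1.33·5.49·0.3035/1.74e-05 = 1.273e+05.
ε/D_h = 5.2e-05/0.3035 = 0.000171; Haaland gives 1/√f = -1.8 log₁₀[1.55e-05+5.42e-05] = 7.483, so f = 0.01786.
ΔP = f(L/D_h)(ρV²/2) = 0.01786·50.2/0.3035·20.04 = 59.22 Pa.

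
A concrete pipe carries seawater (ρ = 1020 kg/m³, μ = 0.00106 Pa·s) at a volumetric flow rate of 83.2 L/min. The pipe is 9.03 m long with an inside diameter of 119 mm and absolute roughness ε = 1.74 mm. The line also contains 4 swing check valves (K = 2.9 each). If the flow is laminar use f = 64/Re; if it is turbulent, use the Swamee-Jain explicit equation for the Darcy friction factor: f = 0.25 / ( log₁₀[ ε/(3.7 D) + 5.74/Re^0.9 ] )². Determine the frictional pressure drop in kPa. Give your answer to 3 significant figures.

Q = 83.2 L/min = 83.2/60000 = 0.001387 m³/s.
Cross-sectional area A = πD²/4 = π(0.119)²/4 = 0.01112 m²; mean velocity V = Q/A = 0.001387/0.01112 = 0.1247 m/s.
Reynolds number Re = ρVD/μ = 1020 · 0.1247 · 0.119 / 0.00106 = 1.428e+04.
Re > 4000 → turbulent. Relative roughness ε/D = 0.00174/0.119 = 0.0146. Swamee-Jain: f = 0.25/(log₁₀[0.0146/3.7 + 5.74/1.428e+04^0.9])² = 0.25/(log₁₀[0.00395 + 0.00105])² = 0.25/(-2.301)² = 0.04721.
Total minor-loss coefficient ΣK = 4·2.9 = 11.6.
ΔP = [f·L/D + ΣK]·(ρV²/2) = [0.04721·9.03/0.119 + 11.6]·(1020·0.1247²/2) = [3.582 + 11.6]·7.928 = 120.4 Pa.
ΔP = 120.4 Pa = 0.120 kPa.

ΔP ≈ 0.120 kPa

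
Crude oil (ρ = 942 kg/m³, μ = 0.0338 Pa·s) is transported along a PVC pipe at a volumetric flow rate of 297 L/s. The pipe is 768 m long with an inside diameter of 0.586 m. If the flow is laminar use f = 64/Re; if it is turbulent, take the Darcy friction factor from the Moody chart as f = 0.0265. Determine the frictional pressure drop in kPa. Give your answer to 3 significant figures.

ΔP ≈ 19.8 kPa

Q = 297 L/s = 297/1000 = 0.297 m³/s.
Cross-sectional area A = πD²/4 = π(0.586)²/4 = 0.2697 m²; mean velocity V = Q/A = 0.297/0.2697 = 1.101 m/s.
Reynolds number Re = ρVD/μ = 942 · 1.101 · 0.586 / 0.0338 = 1.798e+04.
Re > 4000 → turbulent; use the Moody-chart value f = 0.0265.
Darcy-Weisbach: ΔP = f(L/D)(ρV²/2) = 0.0265·(768/0.586)·(942·1.101²/2) = 0.0265·1311·571.2 = 1.984e+04 Pa.
ΔP = 1.984e+04 Pa = 19.8 kPa.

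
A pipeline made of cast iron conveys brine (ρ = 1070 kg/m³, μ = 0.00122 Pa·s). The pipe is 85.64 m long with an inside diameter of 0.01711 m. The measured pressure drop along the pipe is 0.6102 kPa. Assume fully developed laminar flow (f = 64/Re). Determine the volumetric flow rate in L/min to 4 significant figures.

For laminar flow, f = 64/Re with Re = ρVD/μ, so Darcy-Weisbach reduces to ΔP = 32μLV/D². Solving for V: V = ΔP·D²/(32μL) = 610.2·(0.01711)²/(32·0.00122·85.64) = 0.05343 m/s.
Check: Re = ρVD/μ = 1070·0.05343·0.01711/0.00122 = 801.8 < 2300, so the laminar assumption holds.
Q = V·A = 0.05343·(π/4·0.01711²) = 1.229e-05 m³/s = 0.7371 L/min.

Q ≈ 0.7371 L/min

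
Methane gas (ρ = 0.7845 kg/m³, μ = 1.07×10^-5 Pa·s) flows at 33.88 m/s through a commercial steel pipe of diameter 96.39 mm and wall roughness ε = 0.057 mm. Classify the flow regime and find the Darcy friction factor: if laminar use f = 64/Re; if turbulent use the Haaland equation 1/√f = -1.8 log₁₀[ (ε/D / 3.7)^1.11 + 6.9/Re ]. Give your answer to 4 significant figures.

f ≈ 0.01885

Re = ρVD/μ = 0.7845·33.88·0.09639/1.07e-05 = 2.394e+05.
Re > 4000 → turbulent. ε/D = 5.7e-05/0.09639 = 0.000591; Haaland: 1/√f = -1.8 log₁₀[6.11e-05 + 2.88e-05] = 7.283, so f = 0.01885.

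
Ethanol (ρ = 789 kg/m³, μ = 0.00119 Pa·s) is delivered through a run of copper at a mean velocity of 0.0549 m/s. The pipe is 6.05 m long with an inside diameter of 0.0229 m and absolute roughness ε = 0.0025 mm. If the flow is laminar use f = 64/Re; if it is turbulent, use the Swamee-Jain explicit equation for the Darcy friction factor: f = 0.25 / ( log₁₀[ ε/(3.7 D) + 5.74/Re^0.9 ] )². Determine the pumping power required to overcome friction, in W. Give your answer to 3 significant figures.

Reynolds number Re = ρVD/μ = 789 · 0.0549 · 0.0229 / 0.00119 = 833.6.
Re < 2300 → laminar flow, so f = 64/Re = 64/833.6 = 0.07678 (the turbulent correlation is not needed).
Darcy-Weisbach: ΔP = f(L/D)(ρV²/2) = 0.07678·(6.05/0.0229)·(789·0.0549²/2) = 0.07678·264.2·1.189 = 24.12 Pa.
Q = V·A = 0.0549·0.0004119 = 2.261e-05 m³/s.
Pumping power P = QΔP = 2.261e-05·24.12 = 5.454×10^-4 W = 5.45×10^-4 W.

P ≈ 5.45×10^-4 W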